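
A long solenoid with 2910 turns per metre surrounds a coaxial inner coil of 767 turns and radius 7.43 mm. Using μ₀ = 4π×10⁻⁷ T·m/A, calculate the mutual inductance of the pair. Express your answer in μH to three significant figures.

M ≈ 486 μH

The outer solenoid produces a uniform field B₁ = μ₀n₁I₁ across the inner coil,
so the flux linkage is N₂Φ = N₂B₁A₂ = μ₀n₁N₂A₂·I₁, giving M = μ₀n₁N₂A₂.
A₂ = πr² = π(7.430×10^-3 m)² = 1.734×10^-4 m².
M = (4π×10⁻⁷)(2910)(767)(1.734×10^-4) = 4.864×10^-4 H.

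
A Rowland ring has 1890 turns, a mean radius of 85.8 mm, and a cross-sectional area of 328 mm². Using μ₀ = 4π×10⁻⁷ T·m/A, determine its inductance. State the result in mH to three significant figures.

L ≈ 2.73 mH

For a thin toroid, L = μ₀N²A/(2πR).
L = (4π×10⁻⁷)(1890)²(3.280×10^-4) / (2π×8.580×10^-2 m) = 2.731×10^-3 H.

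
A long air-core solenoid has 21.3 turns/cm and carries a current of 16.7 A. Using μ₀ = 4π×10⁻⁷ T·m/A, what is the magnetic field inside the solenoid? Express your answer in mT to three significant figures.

B ≈ 44.7 mT

Inside a long solenoid, B = μ₀nI.
B = (4π×10⁻⁷)(2.130×10^3 m⁻¹)(16.7 A) = 4.470×10^-2 T.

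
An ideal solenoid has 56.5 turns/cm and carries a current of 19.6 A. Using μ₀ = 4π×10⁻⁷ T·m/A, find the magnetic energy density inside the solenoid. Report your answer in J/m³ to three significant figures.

u ≈ 7710 J/m³

B = μ₀nI = (4π×10⁻⁷)(5.650×10^3)(19.6) = 0.1392 T.
u = B²/(2μ₀) = (0.1392)²/(2×4π×10⁻⁷) = 7.705×10^3 J/m³.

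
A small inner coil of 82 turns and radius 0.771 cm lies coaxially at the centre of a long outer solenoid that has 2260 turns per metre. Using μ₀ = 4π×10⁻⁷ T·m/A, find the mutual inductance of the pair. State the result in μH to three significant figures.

M ≈ 43.5 μH

The outer solenoid produces a uniform field B₁ = μ₀n₁I₁ across the inner coil,
so the flux linkage is N₂Φ = N₂B₁A₂ = μ₀n₁N₂A₂·I₁, giving M = μ₀n₁N₂A₂.
A₂ = πr² = π(7.710×10^-3 m)² = 1.867×10^-4 m².
M = (4π×10⁻⁷)(2260)(82)(1.867×10^-4) = 4.349×10^-5 H.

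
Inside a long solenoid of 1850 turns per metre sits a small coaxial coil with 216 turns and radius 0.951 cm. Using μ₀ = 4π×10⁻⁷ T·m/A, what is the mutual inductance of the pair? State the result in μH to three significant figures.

The outer solenoid produces a uniform field B₁ = μ₀n₁I₁ across the inner coil,
so the flux linkage is N₂Φ = N₂B₁A₂ = μ₀n₁N₂A₂·I₁, giving M = μ₀n₁N₂A₂.
A₂ = πr² = π(9.510×10^-3 m)² = 2.841×10^-4 m².
M = (4π×10⁻⁷)(1850)(216)(2.841×10^-4) = 1.427×10^-4 H.

M ≈ 143 μH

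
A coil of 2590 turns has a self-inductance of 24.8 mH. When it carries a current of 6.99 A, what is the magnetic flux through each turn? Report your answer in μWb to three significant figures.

Φ_B ≈ 66.9 μWb

From L = NΦ_B/I, the flux per turn is Φ_B = LI/N.
Φ_B = (2.480×10^-2 H)(6.99 A)/2590 = 6.693×10^-5 Wb.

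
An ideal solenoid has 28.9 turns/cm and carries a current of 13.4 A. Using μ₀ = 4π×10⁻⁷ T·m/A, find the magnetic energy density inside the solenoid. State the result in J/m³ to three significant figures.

B = μ₀nI = (4π×10⁻⁷)(2.890×10^3)(13.4) = 4.866×10^-2 T.
u = B²/(2μ₀) = (4.866×10^-2)²/(2×4π×10⁻⁷) = 942.3 J/m³.

u ≈ 942 J/m³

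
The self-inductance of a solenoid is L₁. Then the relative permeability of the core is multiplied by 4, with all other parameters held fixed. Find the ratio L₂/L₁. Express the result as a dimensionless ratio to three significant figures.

L₂/L₁ = 4.00

For a solenoid, L ∝ μᵣN²A/ℓ.
L₂/L₁ = (4) = 4.00.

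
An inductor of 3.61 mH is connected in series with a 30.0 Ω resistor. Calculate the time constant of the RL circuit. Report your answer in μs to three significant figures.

τ = L/R = (3.610×10^-3 H)/(30.0 Ω) = 1.203×10^-4 s.

τ ≈ 120 μs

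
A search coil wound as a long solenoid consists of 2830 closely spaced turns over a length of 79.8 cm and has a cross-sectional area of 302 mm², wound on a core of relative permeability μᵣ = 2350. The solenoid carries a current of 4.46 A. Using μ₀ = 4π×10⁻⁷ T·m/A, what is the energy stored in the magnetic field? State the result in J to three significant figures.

A = 302 mm² = 3.020×10^-4 m².
L = μ₀μᵣN²A/ℓ = (4π×10⁻⁷)(2350)(2830)²(3.020×10^-4)/(0.798) = 8.951 H.
U = ½LI² = ½(8.951)(4.46)² = 89.02 J.

U ≈ 89.0 J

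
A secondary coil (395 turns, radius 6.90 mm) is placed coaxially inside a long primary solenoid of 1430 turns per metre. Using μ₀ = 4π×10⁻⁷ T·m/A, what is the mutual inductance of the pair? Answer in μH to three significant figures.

M ≈ 106 μH

The outer solenoid produces a uniform field B₁ = μ₀n₁I₁ across the inner coil,
so the flux linkage is N₂Φ = N₂B₁A₂ = μ₀n₁N₂A₂·I₁, giving M = μ₀n₁N₂A₂.
A₂ = πr² = π(6.900×10^-3 m)² = 1.496×10^-4 m².
M = (4π×10⁻⁷)(1430)(395)(1.496×10^-4) = 1.062×10^-4 H.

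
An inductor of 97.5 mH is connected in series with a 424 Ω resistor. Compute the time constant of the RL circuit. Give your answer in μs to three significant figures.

τ ≈ 230 μs

τ = L/R = (9.750×10^-2 H)/(424 Ω) = 2.300×10^-4 s.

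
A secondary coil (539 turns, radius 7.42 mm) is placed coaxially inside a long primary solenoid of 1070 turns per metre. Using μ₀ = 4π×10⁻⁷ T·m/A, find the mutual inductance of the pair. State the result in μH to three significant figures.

M ≈ 125 μH

The outer solenoid produces a uniform field B₁ = μ₀n₁I₁ across the inner coil,
so the flux linkage is N₂Φ = N₂B₁A₂ = μ₀n₁N₂A₂·I₁, giving M = μ₀n₁N₂A₂.
A₂ = πr² = π(7.420×10^-3 m)² = 1.730×10^-4 m².
M = (4π×10⁻⁷)(1070)(539)(1.730×10^-4) = 1.254×10^-4 H.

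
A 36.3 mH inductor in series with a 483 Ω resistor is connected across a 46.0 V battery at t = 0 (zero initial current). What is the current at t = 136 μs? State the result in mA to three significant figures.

I ≈ 79.6 mA

τ = L/R = 3.630×10^-2/483 = 7.516×10^-5 s; final current I_∞ = ε/R = 46.0/483 = 9.524×10^-2 A.
I(t) = I_∞(1 − e^(−t/τ)) with t/τ = 1.810.
I = (9.524×10^-2)(1 − e^(−1.810)) = 7.9646×10^-2 A.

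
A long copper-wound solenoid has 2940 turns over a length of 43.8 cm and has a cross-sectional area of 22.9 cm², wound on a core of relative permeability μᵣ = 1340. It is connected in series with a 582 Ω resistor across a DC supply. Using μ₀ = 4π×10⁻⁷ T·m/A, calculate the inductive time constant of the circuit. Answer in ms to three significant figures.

A = 22.9 cm² = 2.290×10^-3 m².
L = μ₀μᵣN²A/ℓ = (4π×10⁻⁷)(1340)(2940)²(2.290×10^-3)/(0.438) = 76.1 H.
τ = L/R = (76.1)/(582) = 0.1308 s.

τ ≈ 131 ms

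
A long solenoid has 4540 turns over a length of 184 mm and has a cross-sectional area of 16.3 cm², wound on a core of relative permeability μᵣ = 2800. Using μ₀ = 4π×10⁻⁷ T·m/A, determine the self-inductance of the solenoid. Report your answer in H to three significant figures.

A = 16.3 cm² = 1.630×10^-3 m².
For a long solenoid, L = μ₀μᵣN²A/ℓ.
L = (4π×10⁻⁷)(2800)(4540)²(1.630×10^-3)/(0.184 m) = 642.46 H.

L ≈ 642 H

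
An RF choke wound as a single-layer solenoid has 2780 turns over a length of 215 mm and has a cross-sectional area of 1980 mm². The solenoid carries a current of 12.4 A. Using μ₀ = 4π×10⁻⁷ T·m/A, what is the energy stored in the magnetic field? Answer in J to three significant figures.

U ≈ 6.88 J

A = 1980 mm² = 1.980×10^-3 m².
L = μ₀N²A/ℓ = (4π×10⁻⁷)(2780)²(1.980×10^-3)/(0.215) = 8.944×10^-2 H.
U = ½LI² = ½(8.944×10^-2)(12.4)² = 6.876 J.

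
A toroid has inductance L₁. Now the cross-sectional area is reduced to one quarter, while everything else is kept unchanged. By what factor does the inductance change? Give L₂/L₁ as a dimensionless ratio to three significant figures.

For a toroid, L ∝ μᵣN²A/R.
L₂/L₁ = (0.25) = 0.250.

L₂/L₁ = 0.250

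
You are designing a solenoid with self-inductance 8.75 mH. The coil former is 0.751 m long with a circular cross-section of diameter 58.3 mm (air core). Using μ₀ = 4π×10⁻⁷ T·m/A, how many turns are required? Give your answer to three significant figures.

A = π(d/2)² = π(2.915×10^-2 m)² = 2.669×10^-3 m².
From L = μ₀N²A/ℓ, N = √(Lℓ / (μ₀A)).
N = √[(8.750×10^-3)(0.751) / ((4π×10⁻⁷)×2.669×10^-3)] = √(1.959×10^6) ≈ 1399.6.

N ≈ 1400 turns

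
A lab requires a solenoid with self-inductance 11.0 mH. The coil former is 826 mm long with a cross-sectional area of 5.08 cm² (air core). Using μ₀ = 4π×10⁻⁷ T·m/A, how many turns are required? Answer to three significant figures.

A = 5.08 cm² = 5.080×10^-4 m².
From L = μ₀N²A/ℓ, N = √(Lℓ / (μ₀A)).
N = √[(1.100×10^-2)(0.826) / ((4π×10⁻⁷)×5.080×10^-4)] = √(1.423×10^7) ≈ 3772.7.

N ≈ 3770 turns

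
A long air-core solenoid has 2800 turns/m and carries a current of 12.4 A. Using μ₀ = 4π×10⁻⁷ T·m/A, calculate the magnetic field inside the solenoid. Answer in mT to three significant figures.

Inside a long solenoid, B = μ₀nI.
B = (4π×10⁻⁷)(2.800×10^3 m⁻¹)(12.4 A) = 4.363×10^-2 T.

B ≈ 43.6 mT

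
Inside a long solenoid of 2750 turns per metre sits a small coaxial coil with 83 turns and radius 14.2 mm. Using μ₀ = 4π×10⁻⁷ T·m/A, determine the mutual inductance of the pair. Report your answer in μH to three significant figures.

The outer solenoid produces a uniform field B₁ = μ₀n₁I₁ across the inner coil,
so the flux linkage is N₂Φ = N₂B₁A₂ = μ₀n₁N₂A₂·I₁, giving M = μ₀n₁N₂A₂.
A₂ = πr² = π(1.420×10^-2 m)² = 6.3347×10^-4 m².
M = (4π×10⁻⁷)(2750)(83)(6.3347×10^-4) = 1.817×10^-4 H.

M ≈ 182 μH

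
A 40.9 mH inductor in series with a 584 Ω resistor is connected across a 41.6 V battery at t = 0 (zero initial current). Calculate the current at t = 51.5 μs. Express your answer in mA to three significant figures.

τ = L/R = 4.090×10^-2/584 = 7.003×10^-5 s; final current I_∞ = ε/R = 41.6/584 = 7.123×10^-2 A.
I(t) = I_∞(1 − e^(−t/τ)) with t/τ = 0.735.
I = (7.123×10^-2)(1 − e^(−0.735)) = 3.709×10^-2 A.

I ≈ 37.1 mA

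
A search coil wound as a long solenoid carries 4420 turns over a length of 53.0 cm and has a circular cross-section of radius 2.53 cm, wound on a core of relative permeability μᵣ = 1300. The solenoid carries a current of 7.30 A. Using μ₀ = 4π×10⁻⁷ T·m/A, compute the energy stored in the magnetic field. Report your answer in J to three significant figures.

U ≈ 3230 J

A = πr² = π(2.530×10^-2 m)² = 2.011×10^-3 m².
L = μ₀μᵣN²A/ℓ = (4π×10⁻⁷)(1300)(4420)²(2.011×10^-3)/(0.53) = 121.1 H.
U = ½LI² = ½(121.1)(7.30)² = 3.226×10^3 J.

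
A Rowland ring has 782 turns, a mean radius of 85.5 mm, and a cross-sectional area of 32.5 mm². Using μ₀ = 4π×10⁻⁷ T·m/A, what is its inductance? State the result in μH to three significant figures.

For a thin toroid, L = μ₀N²A/(2πR).
L = (4π×10⁻⁷)(782)²(3.250×10^-5) / (2π×8.550×10^-2 m) = 4.649×10^-5 H.

L ≈ 46.5 μH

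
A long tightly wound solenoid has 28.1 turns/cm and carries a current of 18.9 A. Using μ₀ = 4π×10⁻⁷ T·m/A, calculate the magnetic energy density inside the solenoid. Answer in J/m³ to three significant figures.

B = μ₀nI = (4π×10⁻⁷)(2.810×10^3)(18.9) = 6.674×10^-2 T.
u = B²/(2μ₀) = (6.674×10^-2)²/(2×4π×10⁻⁷) = 1.772×10^3 J/m³.

u ≈ 1770 J/m³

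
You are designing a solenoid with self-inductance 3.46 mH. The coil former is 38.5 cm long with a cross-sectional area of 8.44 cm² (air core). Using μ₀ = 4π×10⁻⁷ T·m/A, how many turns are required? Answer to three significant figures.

N ≈ 1120 turns

A = 8.44 cm² = 8.440×10^-4 m².
From L = μ₀N²A/ℓ, N = √(Lℓ / (μ₀A)).
N = √[(3.460×10^-3)(0.385) / ((4π×10⁻⁷)×8.440×10^-4)] = √(1.256×10^6) ≈ 1120.7.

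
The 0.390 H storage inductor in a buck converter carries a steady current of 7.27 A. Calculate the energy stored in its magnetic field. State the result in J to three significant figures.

Stored magnetic energy: U = ½LI².
U = ½(0.39 H)(7.27 A)² = 10.31 J.

U ≈ 10.3 J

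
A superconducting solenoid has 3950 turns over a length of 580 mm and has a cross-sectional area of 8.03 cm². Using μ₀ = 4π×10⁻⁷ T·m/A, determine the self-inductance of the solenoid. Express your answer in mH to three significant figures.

L ≈ 27.1 mH

A = 8.03 cm² = 8.030×10^-4 m².
For a long solenoid, L = μ₀N²A/ℓ.
L = (4π×10⁻⁷)(3950)²(8.030×10^-4)/(0.58 m) = 2.7145×10^-2 H.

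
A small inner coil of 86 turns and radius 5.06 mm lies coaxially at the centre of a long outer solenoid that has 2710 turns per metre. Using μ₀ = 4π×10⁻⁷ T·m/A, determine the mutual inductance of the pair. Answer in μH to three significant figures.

M ≈ 23.6 μH

The outer solenoid produces a uniform field B₁ = μ₀n₁I₁ across the inner coil,
so the flux linkage is N₂Φ = N₂B₁A₂ = μ₀n₁N₂A₂·I₁, giving M = μ₀n₁N₂A₂.
A₂ = πr² = π(5.060×10^-3 m)² = 8.044×10^-5 m².
M = (4π×10⁻⁷)(2710)(86)(8.044×10^-5) = 2.356×10^-5 H.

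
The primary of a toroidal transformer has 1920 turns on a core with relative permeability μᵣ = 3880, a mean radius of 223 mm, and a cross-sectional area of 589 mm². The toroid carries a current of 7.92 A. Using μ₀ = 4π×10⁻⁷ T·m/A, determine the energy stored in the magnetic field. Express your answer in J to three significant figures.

L = μ₀μᵣN²A/(2πR) = (4π×10⁻⁷)(3880)(1920)²(5.890×10^-4)/(2π×0.223) = 7.556 H.
U = ½LI² = ½(7.556)(7.92)² = 237 J.

U ≈ 237 J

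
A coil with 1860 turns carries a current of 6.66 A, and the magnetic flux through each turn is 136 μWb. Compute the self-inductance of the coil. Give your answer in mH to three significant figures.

L ≈ 38.0 mH

Self-inductance is defined by L = NΦ_B/I (flux linkage over current).
L = (1860)(1.360×10^-4 Wb)/(6.66 A) = 3.798×10^-2 H.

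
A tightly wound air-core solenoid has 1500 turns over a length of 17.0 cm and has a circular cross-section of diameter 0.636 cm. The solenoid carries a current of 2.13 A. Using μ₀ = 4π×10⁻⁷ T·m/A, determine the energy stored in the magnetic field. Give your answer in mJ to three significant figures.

A = π(d/2)² = π(3.180×10^-3 m)² = 3.177×10^-5 m².
L = μ₀N²A/ℓ = (4π×10⁻⁷)(1500)²(3.177×10^-5)/(0.17) = 5.284×10^-4 H.
U = ½LI² = ½(5.284×10^-4)(2.13)² = 1.199×10^-3 J.

U ≈ 1.20 mJ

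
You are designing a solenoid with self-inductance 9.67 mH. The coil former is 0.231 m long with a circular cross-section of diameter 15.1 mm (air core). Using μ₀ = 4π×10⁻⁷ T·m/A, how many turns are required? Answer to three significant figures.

A = π(d/2)² = π(7.550×10^-3 m)² = 1.791×10^-4 m².
From L = μ₀N²A/ℓ, N = √(Lℓ / (μ₀A)).
N = √[(9.670×10^-3)(0.231) / ((4π×10⁻⁷)×1.791×10^-4)] = √(9.926×10^6) ≈ 3150.6.

N ≈ 3150 turns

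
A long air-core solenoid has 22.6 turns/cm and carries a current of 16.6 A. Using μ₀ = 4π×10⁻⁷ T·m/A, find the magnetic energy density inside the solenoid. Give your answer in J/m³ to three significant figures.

B = μ₀nI = (4π×10⁻⁷)(2.260×10^3)(16.6) = 4.714×10^-2 T.
u = B²/(2μ₀) = (4.714×10^-2)²/(2×4π×10⁻⁷) = 884.3 J/m³.

u ≈ 884 J/m³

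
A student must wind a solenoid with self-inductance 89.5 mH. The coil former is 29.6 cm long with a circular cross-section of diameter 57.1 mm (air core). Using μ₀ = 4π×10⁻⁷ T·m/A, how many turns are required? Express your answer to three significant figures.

A = π(d/2)² = π(2.855×10^-2 m)² = 2.561×10^-3 m².
From L = μ₀N²A/ℓ, N = √(Lℓ / (μ₀A)).
N = √[(8.950×10^-2)(0.296) / ((4π×10⁻⁷)×2.561×10^-3)] = √(8.233×10^6) ≈ 2869.3.

N ≈ 2870 turns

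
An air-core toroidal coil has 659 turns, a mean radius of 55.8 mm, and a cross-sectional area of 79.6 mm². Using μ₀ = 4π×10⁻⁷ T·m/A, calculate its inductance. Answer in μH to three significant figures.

For a thin toroid, L = μ₀N²A/(2πR).
L = (4π×10⁻⁷)(659)²(7.960×10^-5) / (2π×5.580×10^-2 m) = 1.239×10^-4 H.

L ≈ 124 μH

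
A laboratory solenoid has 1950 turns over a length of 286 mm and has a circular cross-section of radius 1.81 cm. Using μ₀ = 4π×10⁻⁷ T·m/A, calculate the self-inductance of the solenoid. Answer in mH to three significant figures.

L ≈ 17.2 mH

A = πr² = π(1.810×10^-2 m)² = 1.029×10^-3 m².
For a long solenoid, L = μ₀N²A/ℓ.
L = (4π×10⁻⁷)(1950)²(1.029×10^-3)/(0.286 m) = 1.720×10^-2 H.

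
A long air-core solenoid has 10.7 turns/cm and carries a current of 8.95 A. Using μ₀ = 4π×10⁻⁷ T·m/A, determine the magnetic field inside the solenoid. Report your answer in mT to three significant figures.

Inside a long solenoid, B = μ₀nI.
B = (4π×10⁻⁷)(1.070×10^3 m⁻¹)(8.95 A) = 1.203×10^-2 T.

B ≈ 12.0 mT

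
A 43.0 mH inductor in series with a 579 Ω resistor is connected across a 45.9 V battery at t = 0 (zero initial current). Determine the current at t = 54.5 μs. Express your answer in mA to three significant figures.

I ≈ 41.2 mA

τ = L/R = 4.300×10^-2/579 = 7.427×10^-5 s; final current I_∞ = ε/R = 45.9/579 = 7.927×10^-2 A.
I(t) = I_∞(1 − e^(−t/τ)) with t/τ = 0.734.
I = (7.927×10^-2)(1 − e^(−0.734)) = 4.122×10^-2 A.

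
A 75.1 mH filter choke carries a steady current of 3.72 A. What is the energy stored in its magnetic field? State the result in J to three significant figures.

Stored magnetic energy: U = ½LI².
U = ½(7.510×10^-2 H)(3.72 A)² = 0.5196 J.

U ≈ 0.520 J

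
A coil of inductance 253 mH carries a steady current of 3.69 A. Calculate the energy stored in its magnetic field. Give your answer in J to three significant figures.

U ≈ 1.72 J

Stored magnetic energy: U = ½LI².
U = ½(0.253 H)(3.69 A)² = 1.722 J.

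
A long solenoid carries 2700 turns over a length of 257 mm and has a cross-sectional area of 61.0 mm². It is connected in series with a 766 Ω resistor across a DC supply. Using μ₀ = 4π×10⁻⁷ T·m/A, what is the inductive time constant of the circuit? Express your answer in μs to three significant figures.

A = 61.0 mm² = 6.100×10^-5 m².
L = μ₀N²A/ℓ = (4π×10⁻⁷)(2700)²(6.100×10^-5)/(0.257) = 2.174×10^-3 H.
τ = L/R = (2.174×10^-3)/(766) = 2.839×10^-6 s.

τ ≈ 2.84 μs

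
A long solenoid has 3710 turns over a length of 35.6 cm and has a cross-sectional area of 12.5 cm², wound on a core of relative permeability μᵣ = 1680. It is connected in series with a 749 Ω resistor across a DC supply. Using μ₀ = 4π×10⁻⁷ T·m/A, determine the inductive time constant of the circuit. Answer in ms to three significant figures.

A = 12.5 cm² = 1.250×10^-3 m².
L = μ₀μᵣN²A/ℓ = (4π×10⁻⁷)(1680)(3710)²(1.250×10^-3)/(0.356) = 102 H.
τ = L/R = (102)/(749) = 0.1362 s.

τ ≈ 136 ms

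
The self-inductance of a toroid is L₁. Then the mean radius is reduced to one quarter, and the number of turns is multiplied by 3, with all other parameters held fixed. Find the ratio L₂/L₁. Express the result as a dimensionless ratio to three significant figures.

L₂/L₁ = 36.0

For a toroid, L ∝ μᵣN²A/R.
L₂/L₁ = (0.25)^-1 × (3)^2 = 36.0.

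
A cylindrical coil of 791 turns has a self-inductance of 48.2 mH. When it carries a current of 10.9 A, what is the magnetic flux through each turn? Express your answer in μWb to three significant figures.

From L = NΦ_B/I, the flux per turn is Φ_B = LI/N.
Φ_B = (4.820×10^-2 H)(10.9 A)/791 = 6.642×10^-4 Wb.

Φ_B ≈ 664 μWb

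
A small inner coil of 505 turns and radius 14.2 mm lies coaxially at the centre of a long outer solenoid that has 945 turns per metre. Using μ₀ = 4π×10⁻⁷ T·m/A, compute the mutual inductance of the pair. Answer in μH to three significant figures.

The outer solenoid produces a uniform field B₁ = μ₀n₁I₁ across the inner coil,
so the flux linkage is N₂Φ = N₂B₁A₂ = μ₀n₁N₂A₂·I₁, giving M = μ₀n₁N₂A₂.
A₂ = πr² = π(1.420×10^-2 m)² = 6.3347×10^-4 m².
M = (4π×10⁻⁷)(945)(505)(6.3347×10^-4) = 3.799×10^-4 H.

M ≈ 380 μH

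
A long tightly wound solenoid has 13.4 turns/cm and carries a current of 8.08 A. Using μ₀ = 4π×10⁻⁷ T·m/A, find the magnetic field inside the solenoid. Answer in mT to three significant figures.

Inside a long solenoid, B = μ₀nI.
B = (4π×10⁻⁷)(1.340×10^3 m⁻¹)(8.08 A) = 1.361×10^-2 T.

B ≈ 13.6 mT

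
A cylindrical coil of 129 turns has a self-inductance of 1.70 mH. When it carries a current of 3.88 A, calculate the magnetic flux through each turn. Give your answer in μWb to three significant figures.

Φ_B ≈ 51.1 μWb

From L = NΦ_B/I, the flux per turn is Φ_B = LI/N.
Φ_B = (1.700×10^-3 H)(3.88 A)/129 = 5.113×10^-5 Wb.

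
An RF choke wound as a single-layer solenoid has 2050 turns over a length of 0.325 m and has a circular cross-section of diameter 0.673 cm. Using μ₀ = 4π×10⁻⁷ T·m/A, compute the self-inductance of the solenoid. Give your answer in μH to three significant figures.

A = π(d/2)² = π(3.365×10^-3 m)² = 3.557×10^-5 m².
For a long solenoid, L = μ₀N²A/ℓ.
L = (4π×10⁻⁷)(2050)²(3.557×10^-5)/(0.325 m) = 5.780×10^-4 H.

L ≈ 578 μH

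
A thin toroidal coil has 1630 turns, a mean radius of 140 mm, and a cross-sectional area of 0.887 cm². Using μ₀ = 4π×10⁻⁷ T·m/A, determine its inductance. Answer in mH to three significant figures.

For a thin toroid, L = μ₀N²A/(2πR).
L = (4π×10⁻⁷)(1630)²(8.870×10^-5) / (2π×0.14 m) = 3.367×10^-4 H.

L ≈ 0.337 mH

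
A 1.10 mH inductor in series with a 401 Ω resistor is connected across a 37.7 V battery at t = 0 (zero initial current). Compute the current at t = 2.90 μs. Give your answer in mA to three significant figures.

τ = L/R = 1.100×10^-3/401 = 2.743×10^-6 s; final current I_∞ = ε/R = 37.7/401 = 9.401×10^-2 A.
I(t) = I_∞(1 − e^(−t/τ)) with t/τ = 1.057.
I = (9.401×10^-2)(1 − e^(−1.057)) = 6.135×10^-2 A.

I ≈ 61.4 mA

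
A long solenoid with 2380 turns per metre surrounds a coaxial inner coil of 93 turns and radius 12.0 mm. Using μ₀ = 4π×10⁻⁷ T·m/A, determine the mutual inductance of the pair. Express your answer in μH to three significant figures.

M ≈ 126 μH

The outer solenoid produces a uniform field B₁ = μ₀n₁I₁ across the inner coil,
so the flux linkage is N₂Φ = N₂B₁A₂ = μ₀n₁N₂A₂·I₁, giving M = μ₀n₁N₂A₂.
A₂ = πr² = π(1.200×10^-2 m)² = 4.524×10^-4 m².
M = (4π×10⁻⁷)(2380)(93)(4.524×10^-4) = 1.258×10^-4 H.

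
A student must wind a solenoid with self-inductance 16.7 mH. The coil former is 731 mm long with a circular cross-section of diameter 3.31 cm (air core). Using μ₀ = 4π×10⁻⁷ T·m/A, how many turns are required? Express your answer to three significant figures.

A = π(d/2)² = π(1.655×10^-2 m)² = 8.6049×10^-4 m².
From L = μ₀N²A/ℓ, N = √(Lℓ / (μ₀A)).
N = √[(1.670×10^-2)(0.731) / ((4π×10⁻⁷)×8.6049×10^-4)] = √(1.129×10^7) ≈ 3360.0.

N ≈ 3360 turns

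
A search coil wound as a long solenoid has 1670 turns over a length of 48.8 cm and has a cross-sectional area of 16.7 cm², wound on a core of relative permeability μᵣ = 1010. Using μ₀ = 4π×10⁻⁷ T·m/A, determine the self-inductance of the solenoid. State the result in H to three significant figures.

A = 16.7 cm² = 1.670×10^-3 m².
For a long solenoid, L = μ₀μᵣN²A/ℓ.
L = (4π×10⁻⁷)(1010)(1670)²(1.670×10^-3)/(0.488 m) = 12.11 H.

L ≈ 12.1 H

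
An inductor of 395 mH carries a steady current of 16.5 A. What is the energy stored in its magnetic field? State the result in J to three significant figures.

U ≈ 53.8 J

Stored magnetic energy: U = ½LI².
U = ½(0.395 H)(16.5 A)² = 53.77 J.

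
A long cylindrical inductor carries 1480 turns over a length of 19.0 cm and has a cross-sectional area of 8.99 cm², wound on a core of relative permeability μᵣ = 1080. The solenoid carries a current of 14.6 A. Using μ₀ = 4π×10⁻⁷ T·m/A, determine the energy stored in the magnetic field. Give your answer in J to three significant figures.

A = 8.99 cm² = 8.990×10^-4 m².
L = μ₀μᵣN²A/ℓ = (4π×10⁻⁷)(1080)(1480)²(8.990×10^-4)/(0.19) = 14.07 H.
U = ½LI² = ½(14.07)(14.6)² = 1.499×10^3 J.

U ≈ 1500 J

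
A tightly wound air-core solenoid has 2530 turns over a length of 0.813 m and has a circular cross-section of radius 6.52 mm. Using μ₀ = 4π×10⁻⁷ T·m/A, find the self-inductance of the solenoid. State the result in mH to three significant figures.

A = πr² = π(6.520×10^-3 m)² = 1.336×10^-4 m².
For a long solenoid, L = μ₀N²A/ℓ.
L = (4π×10⁻⁷)(2530)²(1.336×10^-4)/(0.813 m) = 1.321×10^-3 H.

L ≈ 1.32 mH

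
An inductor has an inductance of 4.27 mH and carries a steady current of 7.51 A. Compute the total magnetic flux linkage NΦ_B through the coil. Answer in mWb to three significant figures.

From L = NΦ_B/I, the flux linkage is NΦ_B = LI.
NΦ_B = (4.270×10^-3 H)(7.51 A) = 3.207×10^-2 Wb.

NΦ_B ≈ 32.1 mWb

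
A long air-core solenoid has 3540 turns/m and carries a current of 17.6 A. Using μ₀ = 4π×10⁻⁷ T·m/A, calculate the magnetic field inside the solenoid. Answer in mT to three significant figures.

Inside a long solenoid, B = μ₀nI.
B = (4π×10⁻⁷)(3.540×10^3 m⁻¹)(17.6 A) = 7.829×10^-2 T.

B ≈ 78.3 mT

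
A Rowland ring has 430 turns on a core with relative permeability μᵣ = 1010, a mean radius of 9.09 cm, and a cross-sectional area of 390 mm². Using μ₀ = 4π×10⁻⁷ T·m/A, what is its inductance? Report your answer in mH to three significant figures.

L ≈ 160 mH

For a thin toroid, L = μ₀μᵣN²A/(2πR).
L = (4π×10⁻⁷)(1010)(430)²(3.900×10^-4) / (2π×9.090×10^-2 m) = 0.1602 H.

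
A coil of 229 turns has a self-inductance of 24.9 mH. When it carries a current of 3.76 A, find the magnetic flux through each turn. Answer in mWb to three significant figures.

Φ_B ≈ 0.409 mWb

From L = NΦ_B/I, the flux per turn is Φ_B = LI/N.
Φ_B = (2.490×10^-2 H)(3.76 A)/229 = 4.088×10^-4 Wb.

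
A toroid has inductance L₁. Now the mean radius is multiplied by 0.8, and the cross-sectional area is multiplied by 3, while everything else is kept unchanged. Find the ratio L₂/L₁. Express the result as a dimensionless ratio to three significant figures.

For a toroid, L ∝ μᵣN²A/R.
L₂/L₁ = (0.8)^-1 × (3) = 3.75.

L₂/L₁ = 3.75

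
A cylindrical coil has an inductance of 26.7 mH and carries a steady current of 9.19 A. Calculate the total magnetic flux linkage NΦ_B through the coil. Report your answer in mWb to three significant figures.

NΦ_B ≈ 245 mWb

From L = NΦ_B/I, the flux linkage is NΦ_B = LI.
NΦ_B = (2.670×10^-2 H)(9.19 A) = 0.2454 Wb.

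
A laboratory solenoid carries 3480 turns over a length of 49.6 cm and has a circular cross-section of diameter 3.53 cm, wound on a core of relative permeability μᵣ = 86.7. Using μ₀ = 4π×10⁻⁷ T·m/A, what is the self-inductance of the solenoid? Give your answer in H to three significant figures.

L ≈ 2.60 H

A = π(d/2)² = π(1.765×10^-2 m)² = 9.787×10^-4 m².
For a long solenoid, L = μ₀μᵣN²A/ℓ.
L = (4π×10⁻⁷)(86.7)(3480)²(9.787×10^-4)/(0.496 m) = 2.603 H.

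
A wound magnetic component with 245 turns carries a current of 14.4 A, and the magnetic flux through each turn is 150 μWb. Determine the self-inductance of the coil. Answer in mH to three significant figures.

Self-inductance is defined by L = NΦ_B/I (flux linkage over current).
L = (245)(1.500×10^-4 Wb)/(14.4 A) = 2.552×10^-3 H.

L ≈ 2.55 mH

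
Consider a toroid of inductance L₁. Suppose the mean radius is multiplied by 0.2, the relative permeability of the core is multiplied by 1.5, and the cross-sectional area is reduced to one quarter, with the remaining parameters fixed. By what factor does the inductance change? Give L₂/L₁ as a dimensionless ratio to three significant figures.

For a toroid, L ∝ μᵣN²A/R.
L₂/L₁ = (0.2)^-1 × (1.5) × (0.25) = 1.88.

L₂/L₁ = 1.88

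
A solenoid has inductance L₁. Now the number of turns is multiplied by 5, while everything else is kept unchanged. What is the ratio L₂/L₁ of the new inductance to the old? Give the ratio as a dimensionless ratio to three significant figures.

For a solenoid, L ∝ μᵣN²A/ℓ.
L₂/L₁ = (5)^2 = 25.0.

L₂/L₁ = 25.0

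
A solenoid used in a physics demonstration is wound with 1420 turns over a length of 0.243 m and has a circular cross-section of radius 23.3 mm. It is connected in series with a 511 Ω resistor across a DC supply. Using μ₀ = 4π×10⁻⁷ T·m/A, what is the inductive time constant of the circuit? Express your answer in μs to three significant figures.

A = πr² = π(2.330×10^-2 m)² = 1.706×10^-3 m².
L = μ₀N²A/ℓ = (4π×10⁻⁷)(1420)²(1.706×10^-3)/(0.243) = 1.778×10^-2 H.
τ = L/R = (1.778×10^-2)/(511) = 3.480×10^-5 s.

τ ≈ 34.8 μs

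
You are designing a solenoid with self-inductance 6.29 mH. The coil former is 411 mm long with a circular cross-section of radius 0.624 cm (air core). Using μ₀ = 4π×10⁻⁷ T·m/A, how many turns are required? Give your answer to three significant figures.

N ≈ 4100 turns

A = πr² = π(6.240×10^-3 m)² = 1.223×10^-4 m².
From L = μ₀N²A/ℓ, N = √(Lℓ / (μ₀A)).
N = √[(6.290×10^-3)(0.411) / ((4π×10⁻⁷)×1.223×10^-4)] = √(1.682×10^7) ≈ 4100.9.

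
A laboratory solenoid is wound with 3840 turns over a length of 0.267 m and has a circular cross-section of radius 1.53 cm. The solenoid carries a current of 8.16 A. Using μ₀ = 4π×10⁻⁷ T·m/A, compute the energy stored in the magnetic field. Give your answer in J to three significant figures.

U ≈ 1.70 J

A = πr² = π(1.530×10^-2 m)² = 7.354×10^-4 m².
L = μ₀N²A/ℓ = (4π×10⁻⁷)(3840)²(7.354×10^-4)/(0.267) = 5.104×10^-2 H.
U = ½LI² = ½(5.104×10^-2)(8.16)² = 1.699 J.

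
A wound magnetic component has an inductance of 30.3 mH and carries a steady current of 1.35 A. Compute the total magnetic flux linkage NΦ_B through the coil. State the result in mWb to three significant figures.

From L = NΦ_B/I, the flux linkage is NΦ_B = LI.
NΦ_B = (3.030×10^-2 H)(1.35 A) = 4.091×10^-2 Wb.

NΦ_B ≈ 40.9 mWb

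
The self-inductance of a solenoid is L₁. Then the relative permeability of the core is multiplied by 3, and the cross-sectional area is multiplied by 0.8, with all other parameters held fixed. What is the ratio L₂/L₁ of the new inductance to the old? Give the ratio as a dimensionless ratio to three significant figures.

L₂/L₁ = 2.40

For a solenoid, L ∝ μᵣN²A/ℓ.
L₂/L₁ = (3) × (0.8) = 2.40.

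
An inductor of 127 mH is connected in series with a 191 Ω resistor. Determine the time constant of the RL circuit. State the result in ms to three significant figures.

τ = L/R = (0.127 H)/(191 Ω) = 6.649×10^-4 s.

τ ≈ 0.665 ms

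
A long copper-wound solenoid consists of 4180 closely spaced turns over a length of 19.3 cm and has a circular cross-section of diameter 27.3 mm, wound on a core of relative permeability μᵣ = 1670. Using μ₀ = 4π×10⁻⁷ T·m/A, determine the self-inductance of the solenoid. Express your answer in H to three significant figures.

L ≈ 111 H

A = π(d/2)² = π(1.365×10^-2 m)² = 5.853×10^-4 m².
For a long solenoid, L = μ₀μᵣN²A/ℓ.
L = (4π×10⁻⁷)(1670)(4180)²(5.853×10^-4)/(0.193 m) = 111.2 H.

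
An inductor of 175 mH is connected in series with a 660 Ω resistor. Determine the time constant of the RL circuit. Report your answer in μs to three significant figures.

τ ≈ 265 μs

τ = L/R = (0.175 H)/(660 Ω) = 2.652×10^-4 s.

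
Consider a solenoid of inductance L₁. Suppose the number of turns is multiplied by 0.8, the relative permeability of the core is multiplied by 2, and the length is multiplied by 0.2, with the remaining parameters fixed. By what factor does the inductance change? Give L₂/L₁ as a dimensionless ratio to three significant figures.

L₂/L₁ = 6.40

For a solenoid, L ∝ μᵣN²A/ℓ.
L₂/L₁ = (0.8)^2 × (2) × (0.2)^-1 = 6.40.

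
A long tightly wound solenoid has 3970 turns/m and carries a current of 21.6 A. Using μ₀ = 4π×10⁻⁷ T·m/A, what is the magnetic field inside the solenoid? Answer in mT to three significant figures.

Inside a long solenoid, B = μ₀nI.
B = (4π×10⁻⁷)(3.970×10^3 m⁻¹)(21.6 A) = 0.1078 T.

B ≈ 108 mT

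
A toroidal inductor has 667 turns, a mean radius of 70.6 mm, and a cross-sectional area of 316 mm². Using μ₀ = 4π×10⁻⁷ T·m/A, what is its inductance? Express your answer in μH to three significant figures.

For a thin toroid, L = μ₀N²A/(2πR).
L = (4π×10⁻⁷)(667)²(3.160×10^-4) / (2π×7.060×10^-2 m) = 3.983×10^-4 H.

L ≈ 398 μH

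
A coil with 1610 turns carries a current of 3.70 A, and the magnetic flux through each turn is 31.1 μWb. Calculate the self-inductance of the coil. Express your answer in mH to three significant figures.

Self-inductance is defined by L = NΦ_B/I (flux linkage over current).
L = (1610)(3.110×10^-5 Wb)/(3.70 A) = 1.353×10^-2 H.

L ≈ 13.5 mH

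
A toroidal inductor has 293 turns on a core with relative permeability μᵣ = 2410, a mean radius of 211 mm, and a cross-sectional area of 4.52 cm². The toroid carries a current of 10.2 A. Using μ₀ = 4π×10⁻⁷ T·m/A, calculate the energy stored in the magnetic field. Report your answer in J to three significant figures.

L = μ₀μᵣN²A/(2πR) = (4π×10⁻⁷)(2410)(293)²(4.520×10^-4)/(2π×0.211) = 8.864×10^-2 H.
U = ½LI² = ½(8.864×10^-2)(10.2)² = 4.611 J.

U ≈ 4.61 J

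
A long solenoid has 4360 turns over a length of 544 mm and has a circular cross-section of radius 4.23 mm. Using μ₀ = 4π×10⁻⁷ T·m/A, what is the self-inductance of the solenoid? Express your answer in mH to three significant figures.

L ≈ 2.47 mH

A = πr² = π(4.230×10^-3 m)² = 5.621×10^-5 m².
For a long solenoid, L = μ₀N²A/ℓ.
L = (4π×10⁻⁷)(4360)²(5.621×10^-5)/(0.544 m) = 2.468×10^-3 H.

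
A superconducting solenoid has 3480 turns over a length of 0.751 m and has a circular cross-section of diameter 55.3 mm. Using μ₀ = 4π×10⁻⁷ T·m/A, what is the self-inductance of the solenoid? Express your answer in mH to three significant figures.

L ≈ 48.7 mH

A = π(d/2)² = π(2.765×10^-2 m)² = 2.402×10^-3 m².
For a long solenoid, L = μ₀N²A/ℓ.
L = (4π×10⁻⁷)(3480)²(2.402×10^-3)/(0.751 m) = 4.867×10^-2 H.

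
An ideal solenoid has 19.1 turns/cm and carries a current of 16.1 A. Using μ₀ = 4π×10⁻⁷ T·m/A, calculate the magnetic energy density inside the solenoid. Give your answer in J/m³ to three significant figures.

u ≈ 594 J/m³

B = μ₀nI = (4π×10⁻⁷)(1.910×10^3)(16.1) = 3.864×10^-2 T.
u = B²/(2μ₀) = (3.864×10^-2)²/(2×4π×10⁻⁷) = 594.2 J/m³.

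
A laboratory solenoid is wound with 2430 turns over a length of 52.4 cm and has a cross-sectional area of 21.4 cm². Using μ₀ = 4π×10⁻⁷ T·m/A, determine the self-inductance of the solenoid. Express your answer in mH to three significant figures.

L ≈ 30.3 mH

A = 21.4 cm² = 2.140×10^-3 m².
For a long solenoid, L = μ₀N²A/ℓ.
L = (4π×10⁻⁷)(2430)²(2.140×10^-3)/(0.524 m) = 3.030×10^-2 H.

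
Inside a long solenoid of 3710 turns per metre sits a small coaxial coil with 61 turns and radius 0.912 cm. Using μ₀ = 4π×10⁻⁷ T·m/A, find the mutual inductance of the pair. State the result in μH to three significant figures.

The outer solenoid produces a uniform field B₁ = μ₀n₁I₁ across the inner coil,
so the flux linkage is N₂Φ = N₂B₁A₂ = μ₀n₁N₂A₂·I₁, giving M = μ₀n₁N₂A₂.
A₂ = πr² = π(9.120×10^-3 m)² = 2.613×10^-4 m².
M = (4π×10⁻⁷)(3710)(61)(2.613×10^-4) = 7.431×10^-5 H.

M ≈ 74.3 μH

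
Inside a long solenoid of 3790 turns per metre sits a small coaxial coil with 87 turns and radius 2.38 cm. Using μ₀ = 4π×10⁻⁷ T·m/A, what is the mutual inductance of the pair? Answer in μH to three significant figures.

M ≈ 737 μH

The outer solenoid produces a uniform field B₁ = μ₀n₁I₁ across the inner coil,
so the flux linkage is N₂Φ = N₂B₁A₂ = μ₀n₁N₂A₂·I₁, giving M = μ₀n₁N₂A₂.
A₂ = πr² = π(2.380×10^-2 m)² = 1.780×10^-3 m².
M = (4π×10⁻⁷)(3790)(87)(1.780×10^-3) = 7.373×10^-4 H.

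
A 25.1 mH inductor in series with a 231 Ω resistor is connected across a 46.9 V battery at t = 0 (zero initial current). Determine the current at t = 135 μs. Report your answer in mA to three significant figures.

I ≈ 144 mA

τ = L/R = 2.510×10^-2/231 = 1.087×10^-4 s; final current I_∞ = ε/R = 46.9/231 = 0.203 A.
I(t) = I_∞(1 − e^(−t/τ)) with t/τ = 1.242.
I = (0.203)(1 − e^(−1.242)) = 0.1444 A.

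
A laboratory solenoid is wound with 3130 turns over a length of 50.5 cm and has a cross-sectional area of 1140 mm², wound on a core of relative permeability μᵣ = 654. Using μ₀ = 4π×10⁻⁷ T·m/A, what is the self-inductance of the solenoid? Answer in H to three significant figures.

A = 1140 mm² = 1.140×10^-3 m².
For a long solenoid, L = μ₀μᵣN²A/ℓ.
L = (4π×10⁻⁷)(654)(3130)²(1.140×10^-3)/(0.505 m) = 18.18 H.

L ≈ 18.2 H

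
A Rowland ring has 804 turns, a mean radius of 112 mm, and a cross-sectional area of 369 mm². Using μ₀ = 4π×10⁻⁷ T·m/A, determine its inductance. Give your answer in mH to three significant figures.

L ≈ 0.426 mH

For a thin toroid, L = μ₀N²A/(2πR).
L = (4π×10⁻⁷)(804)²(3.690×10^-4) / (2π×0.112 m) = 4.259×10^-4 H.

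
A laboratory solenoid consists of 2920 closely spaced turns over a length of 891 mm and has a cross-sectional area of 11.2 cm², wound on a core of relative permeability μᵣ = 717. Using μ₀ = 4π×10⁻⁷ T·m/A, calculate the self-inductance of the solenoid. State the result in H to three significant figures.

A = 11.2 cm² = 1.120×10^-3 m².
For a long solenoid, L = μ₀μᵣN²A/ℓ.
L = (4π×10⁻⁷)(717)(2920)²(1.120×10^-3)/(0.891 m) = 9.657 H.

L ≈ 9.66 H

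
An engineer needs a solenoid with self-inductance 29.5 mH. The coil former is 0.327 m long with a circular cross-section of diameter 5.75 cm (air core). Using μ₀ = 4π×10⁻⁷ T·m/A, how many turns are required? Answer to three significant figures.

N ≈ 1720 turns

A = π(d/2)² = π(2.875×10^-2 m)² = 2.597×10^-3 m².
From L = μ₀N²A/ℓ, N = √(Lℓ / (μ₀A)).
N = √[(2.950×10^-2)(0.327) / ((4π×10⁻⁷)×2.597×10^-3)] = √(2.956×10^6) ≈ 1719.4.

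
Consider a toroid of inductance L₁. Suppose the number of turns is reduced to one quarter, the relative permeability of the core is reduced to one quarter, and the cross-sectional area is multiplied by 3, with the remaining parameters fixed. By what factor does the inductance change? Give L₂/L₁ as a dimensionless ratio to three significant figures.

L₂/L₁ = 0.0469

For a toroid, L ∝ μᵣN²A/R.
L₂/L₁ = (0.25)^2 × (0.25) × (3) = 0.0469.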